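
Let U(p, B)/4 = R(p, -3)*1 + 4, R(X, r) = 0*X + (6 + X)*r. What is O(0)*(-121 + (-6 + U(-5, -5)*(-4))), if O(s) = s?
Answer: 0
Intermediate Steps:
R(X, r) = r*(6 + X) (R(X, r) = 0 + r*(6 + X) = r*(6 + X))
U(p, B) = -56 - 12*p (U(p, B) = 4*(-3*(6 + p)*1 + 4) = 4*((-18 - 3*p)*1 + 4) = 4*((-18 - 3*p) + 4) = 4*(-14 - 3*p) = -56 - 12*p)
O(0)*(-121 + (-6 + U(-5, -5)*(-4))) = 0*(-121 + (-6 + (-56 - 12*(-5))*(-4))) = 0*(-121 + (-6 + (-56 + 60)*(-4))) = 0*(-121 + (-6 + 4*(-4))) = 0*(-121 + (-6 - 16)) = 0*(-121 - 22) = 0*(-143) = 0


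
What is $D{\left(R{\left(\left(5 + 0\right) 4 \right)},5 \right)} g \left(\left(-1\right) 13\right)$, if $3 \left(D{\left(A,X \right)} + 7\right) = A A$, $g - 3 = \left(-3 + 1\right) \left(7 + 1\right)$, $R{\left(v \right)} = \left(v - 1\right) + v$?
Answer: $84500$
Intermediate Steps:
$R{\left(v \right)} = -1 + 2 v$ ($R{\left(v \right)} = \left(-1 + v\right) + v = -1 + 2 v$)
$g = -13$ ($g = 3 + \left(-3 + 1\right) \left(7 + 1\right) = 3 - 16 = -13$)
$D{\left(A,X \right)} = -7 + \frac{A^{2}}{3}$ ($D{\left(A,X \right)} = -7 + \frac{A A}{3} = -7 + \frac{A^{2}}{3}$)
$D{\left(R{\left(\left(5 + 0\right) 4 \right)},5 \right)} g \left(\left(-1\right) 13\right) = \left(-7 + \frac{\left(-1 + 2 \left(5 + 0\right) 4\right)^{2}}{3}\right) \left(-13\right) \left(\left(-1\right) 13\right) = \left(-7 + \frac{\left(-1 + 2 \cdot 5 \cdot 4\right)^{2}}{3}\right) \left(-13\right) \left(-13\right) = \left(-7 + \frac{\left(-1 + 2 \cdot 20\right)^{2}}{3}\right) \left(-13\right) \left(-13\right) = \left(-7 + \frac{\left(-1 + 40\right)^{2}}{3}\right) \left(-13\right) \left(-13\right) = \left(-7 + \frac{39^{2}}{3}\right) \left(-13\right) \left(-13\right) = \left(-7 + \frac{1}{3} \cdot 1521\right) \left(-13\right) \left(-13\right) = \left(-7 + 507\right) \left(-13\right) \left(-13\right) = 500 \left(-13\right) \left(-13\right) = \left(-6500\right) \left(-13\right) = 84500$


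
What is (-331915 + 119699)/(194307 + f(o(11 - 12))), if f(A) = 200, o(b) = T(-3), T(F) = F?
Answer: -212216/194507 ≈ -1.0910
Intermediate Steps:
o(b) = -3
(-331915 + 119699)/(194307 + f(o(11 - 12))) = (-331915 + 119699)/(194307 + 200) = -212216/194507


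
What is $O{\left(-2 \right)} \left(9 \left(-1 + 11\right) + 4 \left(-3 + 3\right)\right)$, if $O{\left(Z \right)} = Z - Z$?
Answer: $0$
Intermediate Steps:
$O{\left(Z \right)} = 0$
$O{\left(-2 \right)} \left(9 \left(-1 + 11\right) + 4 \left(-3 + 3\right)\right) = 0 \left(9 \left(-1 + 11\right) + 4 \left(-3 + 3\right)\right) = 0 \left(9 \cdot 10 + 4 \cdot 0\right) = 0 \left(90 + 0\right) = 0 \cdot 90 = 0$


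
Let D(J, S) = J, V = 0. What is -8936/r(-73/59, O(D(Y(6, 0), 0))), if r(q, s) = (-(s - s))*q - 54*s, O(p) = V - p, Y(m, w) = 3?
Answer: -4468/81 ≈ -55.161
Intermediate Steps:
O(p) = -p (O(p) = 0 - p = -p)
r(q, s) = -54*s (r(q, s) = (-1*0)*q - 54*s = 0*q - 54*s = 0 - 54*s = -54*s)
-8936/r(-73/59, O(D(Y(6, 0), 0))) = -8936/((-(-54)*3)) = -8936/((-54*(-3))) = -8936/162 = -8936*1/162 = -4468/81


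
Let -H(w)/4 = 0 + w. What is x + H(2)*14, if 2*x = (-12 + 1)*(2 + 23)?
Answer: -499/2 ≈ -249.50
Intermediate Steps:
x = -275/2 (x = ((-12 + 1)*(2 + 23))/2 = (-11*25)/2 = (½)*(-275) = -275/2 ≈ -137.50)
H(w) = -4*w (H(w) = -4*(0 + w) = -4*w)
x + H(2)*14 = -275/2 - 4*2*14 = -275/2 - 8*14 = -275/2 - 112 = -499/2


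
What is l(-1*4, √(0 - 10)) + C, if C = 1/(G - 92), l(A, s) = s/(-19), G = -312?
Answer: -1/404 - I*√10/19 ≈ -0.0024752 - 0.16644*I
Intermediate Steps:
l(A, s) = -s/19 (l(A, s) = s*(-1/19) = -s/19)
C = -1/404 (C = 1/(-312 - 92) = 1/(-404) = -1/404 ≈ -0.0024752)
l(-1*4, √(0 - 10)) + C = -√(0 - 10)/19 - 1/404 = -I*√10/19 - 1/404 = -1/404 - I*√10/19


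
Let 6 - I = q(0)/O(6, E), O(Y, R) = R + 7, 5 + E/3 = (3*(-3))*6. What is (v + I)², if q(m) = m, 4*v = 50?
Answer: 1369/4 ≈ 342.25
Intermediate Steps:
v = 25/2 (v = (¼)*50 = 25/2 ≈ 12.500)
E = -177 (E = -15 + 3*((3*(-3))*6) = -15 + 3*(-9*6) = -15 + 3*(-54) = -15 - 162 = -177)
O(Y, R) = 7 + R
I = 6 (I = 6 - 0/(7 - 177) = 6 - 0/(-170) = 6 - 0*(-1)/170 = 6 - 1*0 = 6 + 0 = 6)
(v + I)² = (25/2 + 6)² = (37/2)² = 1369/4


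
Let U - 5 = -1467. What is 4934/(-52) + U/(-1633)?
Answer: -3990599/42458 ≈ -93.989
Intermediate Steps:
U = -1462 (U = 5 - 1467 = -1462)
4934/(-52) + U/(-1633) = 4934/(-52) - 1462/(-1633) = 4934*(-1/52) - 1462*(-1/1633) = -2467/26 + 1462/1633 = -3990599/42458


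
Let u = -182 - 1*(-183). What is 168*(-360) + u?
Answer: -60479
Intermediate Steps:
u = 1 (u = -182 + 183 = 1)
168*(-360) + u = 168*(-360) + 1 = -60480 + 1 = -60479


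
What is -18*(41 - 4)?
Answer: -666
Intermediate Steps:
-18*(41 - 4) = -18*37 = -666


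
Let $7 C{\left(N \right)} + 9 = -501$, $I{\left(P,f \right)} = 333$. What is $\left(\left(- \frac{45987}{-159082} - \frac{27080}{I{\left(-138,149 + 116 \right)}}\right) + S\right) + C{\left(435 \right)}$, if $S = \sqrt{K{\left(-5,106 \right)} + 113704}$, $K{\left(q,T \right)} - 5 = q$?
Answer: $- \frac{8152183469}{52974306} + 2 \sqrt{28426} \approx 183.31$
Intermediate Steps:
$K{\left(q,T \right)} = 5 + q$
$C{\left(N \right)} = - \frac{510}{7}$ ($C{\left(N \right)} = - \frac{9}{7} + \frac{1}{7} \left(-501\right) = - \frac{9}{7} - \frac{501}{7} = - \frac{510}{7}$)
$S = 2 \sqrt{28426}$ ($S = \sqrt{\left(5 - 5\right) + 113704} = \sqrt{0 + 113704} = \sqrt{113704} = 2 \sqrt{28426} \approx 337.2$)
$\left(\left(- \frac{45987}{-159082} - \frac{27080}{I{\left(-138,149 + 116 \right)}}\right) + S\right) + C{\left(435 \right)} = \left(\left(- \frac{45987}{-159082} - \frac{27080}{333}\right) + 2 \sqrt{28426}\right) - \frac{510}{7} = \left(\left(\left(-45987\right) \left(- \frac{1}{159082}\right) - \frac{27080}{333}\right) + 2 \sqrt{28426}\right) - \frac{510}{7} = \left(\left(\frac{45987}{159082} - \frac{27080}{333}\right) + 2 \sqrt{28426}\right) - \frac{510}{7} = \left(- \frac{4292626889}{52974306} + 2 \sqrt{28426}\right) - \frac{510}{7} = - \frac{8152183469}{52974306} + 2 \sqrt{28426}$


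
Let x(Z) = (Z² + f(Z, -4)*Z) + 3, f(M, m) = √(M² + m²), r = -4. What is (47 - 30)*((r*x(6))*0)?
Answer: 0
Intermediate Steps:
x(Z) = 3 + Z² + Z*√(16 + Z²) (x(Z) = (Z² + √(Z² + (-4)²)*Z) + 3 = (Z² + √(Z² + 16)*Z) + 3 = (Z² + √(16 + Z²)*Z) + 3 = (Z² + Z*√(16 + Z²)) + 3 = 3 + Z² + Z*√(16 + Z²))
(47 - 30)*((r*x(6))*0) = (47 - 30)*(-4*(3 + 6² + 6*√(16 + 6²))*0) = 17*(-4*(3 + 36 + 6*√(16 + 36))*0) = 17*(-4*(3 + 36 + 6*√52)*0) = 17*(-4*(3 + 36 + 6*(2*√13))*0) = 17*(-4*(3 + 36 + 12*√13)*0) = 17*(-4*(39 + 12*√13)*0) = 17*((-156 - 48*√13)*0) = 17*0 = 0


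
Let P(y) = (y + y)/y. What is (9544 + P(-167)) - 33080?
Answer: -23534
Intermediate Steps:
P(y) = 2 (P(y) = (2*y)/y = 2)
(9544 + P(-167)) - 33080 = (9544 + 2) - 33080 = 9546 - 33080 = -23534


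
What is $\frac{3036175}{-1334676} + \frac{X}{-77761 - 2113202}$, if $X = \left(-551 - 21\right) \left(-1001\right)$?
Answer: $- \frac{2472115064399}{974741910996} \approx -2.5362$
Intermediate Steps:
$X = 572572$ ($X = \left(-572\right) \left(-1001\right) = 572572$)
$\frac{3036175}{-1334676} + \frac{X}{-77761 - 2113202} = \frac{3036175}{-1334676} + \frac{572572}{-77761 - 2113202} = 3036175 \left(- \frac{1}{1334676}\right) + \frac{572572}{-2190963} = - \frac{3036175}{1334676} + 572572 \left(- \frac{1}{2190963}\right) = - \frac{3036175}{1334676} - \frac{572572}{2190963} = - \frac{2472115064399}{974741910996}$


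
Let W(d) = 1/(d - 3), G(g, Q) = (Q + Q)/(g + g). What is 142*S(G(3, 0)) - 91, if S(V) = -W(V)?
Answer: -131/3 ≈ -43.667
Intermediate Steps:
G(g, Q) = Q/g (G(g, Q) = (2*Q)/((2*g)) = (2*Q)*(1/(2*g)) = Q/g)
W(d) = 1/(-3 + d)
S(V) = -1/(-3 + V)
142*S(G(3, 0)) - 91 = 142*(-1/(-3 + 0/3)) - 91 = 142*(-1/(-3 + 0*(⅓))) - 91 = 142*(-1/(-3 + 0)) - 91 = 142*(-1/(-3)) - 91 = 142*(-1*(-⅓)) - 91 = 142*(⅓) - 91 = 142/3 - 91 = -131/3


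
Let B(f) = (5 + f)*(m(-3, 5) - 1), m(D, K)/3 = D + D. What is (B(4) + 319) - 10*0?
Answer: 148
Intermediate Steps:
m(D, K) = 6*D (m(D, K) = 3*(D + D) = 3*(2*D) = 6*D)
B(f) = -95 - 19*f (B(f) = (5 + f)*(6*(-3) - 1) = (5 + f)*(-18 - 1) = (5 + f)*(-19) = -95 - 19*f)
(B(4) + 319) - 10*0 = ((-95 - 19*4) + 319) - 10*0 = ((-95 - 76) + 319) + 0 = (-171 + 319) + 0 = 148 + 0 = 148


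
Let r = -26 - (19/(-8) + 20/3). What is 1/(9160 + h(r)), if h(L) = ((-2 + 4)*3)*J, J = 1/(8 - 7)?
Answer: 1/9166 ≈ 0.00010910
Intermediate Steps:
J = 1 (J = 1/1 = 1)
r = -727/24 (r = -26 - (19*(-1/8) + 20*(1/3)) = -26 - (-19/8 + 20/3) = -26 - 1*103/24 = -26 - 103/24 = -727/24 ≈ -30.292)
h(L) = 6 (h(L) = ((-2 + 4)*3)*1 = (2*3)*1 = 6*1 = 6)
1/(9160 + h(r)) = 1/(9160 + 6) = 1/9166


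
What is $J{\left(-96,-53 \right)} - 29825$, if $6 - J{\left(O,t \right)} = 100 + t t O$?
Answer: $239745$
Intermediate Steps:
$J{\left(O,t \right)} = -94 - O t^{2}$ ($J{\left(O,t \right)} = 6 - \left(100 + t t O\right) = 6 - \left(100 + t^{2} O\right) = 6 - \left(100 + O t^{2}\right) = -94 - O t^{2}$)
$J{\left(-96,-53 \right)} - 29825 = \left(-94 - - 96 \left(-53\right)^{2}\right) - 29825 = \left(-94 - \left(-96\right) 2809\right) - 29825 = \left(-94 + 269664\right) - 29825 = 269570 - 29825 = 239745$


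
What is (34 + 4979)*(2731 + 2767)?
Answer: 27561474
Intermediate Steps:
(34 + 4979)*(2731 + 2767) = 5013*5498 = 27561474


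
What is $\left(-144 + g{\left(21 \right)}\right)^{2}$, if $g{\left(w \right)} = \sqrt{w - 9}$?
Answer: $20748 - 576 \sqrt{3} \approx 19750.0$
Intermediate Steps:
$g{\left(w \right)} = \sqrt{-9 + w}$
$\left(-144 + g{\left(21 \right)}\right)^{2} = \left(-144 + \sqrt{-9 + 21}\right)^{2} = \left(-144 + \sqrt{12}\right)^{2} = \left(-144 + 2 \sqrt{3}\right)^{2}$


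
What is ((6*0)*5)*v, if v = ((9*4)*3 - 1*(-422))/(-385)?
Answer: 0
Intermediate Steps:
v = -106/77 (v = (36*3 + 422)*(-1/385) = (108 + 422)*(-1/385) = 530*(-1/385) = -106/77 ≈ -1.3766)
((6*0)*5)*v = ((6*0)*5)*(-106/77) = (0*5)*(-106/77) = 0*(-106/77) = 0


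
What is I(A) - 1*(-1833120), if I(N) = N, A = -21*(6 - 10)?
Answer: 1833204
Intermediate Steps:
A = 84 (A = -21*(-4) = 84)
I(A) - 1*(-1833120) = 84 - 1*(-1833120) = 84 + 1833120 = 1833204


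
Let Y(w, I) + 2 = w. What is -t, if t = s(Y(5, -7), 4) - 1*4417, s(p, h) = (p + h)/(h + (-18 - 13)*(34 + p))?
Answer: 5048638/1143 ≈ 4417.0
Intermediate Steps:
Y(w, I) = -2 + w
s(p, h) = (h + p)/(-1054 + h - 31*p) (s(p, h) = (h + p)/(h - 31*(34 + p)) = (h + p)/(h + (-1054 - 31*p)) = (h + p)/(-1054 + h - 31*p))
t = -5048638/1143 (t = (-1*4 - (-2 + 5))/(1054 - 1*4 + 31*(-2 + 5)) - 1*4417 = (-4 - 1*3)/(1054 - 4 + 31*3) - 4417 = (-4 - 3)/(1054 - 4 + 93) - 4417 = -7/1143 - 4417 = -5048638/1143 ≈ -4417.0)
-t = -1*(-5048638/1143) = 5048638/1143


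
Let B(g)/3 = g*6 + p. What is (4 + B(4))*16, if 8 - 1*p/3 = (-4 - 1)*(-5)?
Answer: -1232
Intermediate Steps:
p = -51 (p = 24 - 3*(-4 - 1)*(-5) = 24 - (-15)*(-5) = 24 - 3*25 = 24 - 75 = -51)
B(g) = -153 + 18*g (B(g) = 3*(g*6 - 51) = 3*(6*g - 51) = 3*(-51 + 6*g) = -153 + 18*g)
(4 + B(4))*16 = (4 + (-153 + 18*4))*16 = (4 + (-153 + 72))*16 = (4 - 81)*16 = -77*16 = -1232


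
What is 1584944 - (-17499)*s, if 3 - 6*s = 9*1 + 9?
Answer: 3082393/2 ≈ 1.5412e+6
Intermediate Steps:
s = -5/2 (s = ½ - (9*1 + 9)/6 = ½ - (9 + 9)/6 = ½ - ⅙*18 = ½ - 3 = -5/2 ≈ -2.5000)
1584944 - (-17499)*s = 1584944 - (-17499)*(-5)/2 = 1584944 - 1*87495/2 = 1584944 - 87495/2 = 3082393/2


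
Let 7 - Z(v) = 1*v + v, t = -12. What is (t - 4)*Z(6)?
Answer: 80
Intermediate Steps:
Z(v) = 7 - 2*v (Z(v) = 7 - (1*v + v) = 7 - (v + v) = 7 - 2*v)
(t - 4)*Z(6) = (-12 - 4)*(7 - 2*6) = -16*(7 - 12) = -16*(-5) = 80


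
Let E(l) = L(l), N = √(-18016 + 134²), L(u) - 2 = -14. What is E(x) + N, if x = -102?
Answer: -12 + 2*I*√15 ≈ -12.0 + 7.746*I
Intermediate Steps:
L(u) = -12 (L(u) = 2 - 14 = -12)
N = 2*I*√15 (N = √(-18016 + 17956) = √(-60) = 2*I*√15 ≈ 7.746*I)
E(l) = -12
E(x) + N = -12 + 2*I*√15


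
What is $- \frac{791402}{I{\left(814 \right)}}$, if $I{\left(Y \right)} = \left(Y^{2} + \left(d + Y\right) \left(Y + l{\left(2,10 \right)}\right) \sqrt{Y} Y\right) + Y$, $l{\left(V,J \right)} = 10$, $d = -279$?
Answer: $\frac{64499263}{12876884355025845} - \frac{34888165768 \sqrt{814}}{12876884355025845} \approx -7.7295 \cdot 10^{-5}$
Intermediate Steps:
$I{\left(Y \right)} = Y + Y^{2} + Y^{\frac{3}{2}} \left(-279 + Y\right) \left(10 + Y\right)$ ($I{\left(Y \right)} = \left(Y^{2} + \left(-279 + Y\right) \left(Y + 10\right) \sqrt{Y} Y\right) + Y = \left(Y^{2} + \left(-279 + Y\right) \left(10 + Y\right) \sqrt{Y} Y\right) + Y = \left(Y^{2} + \sqrt{Y} \left(-279 + Y\right) \left(10 + Y\right) Y\right) + Y = \left(Y^{2} + Y^{\frac{3}{2}} \left(-279 + Y\right) \left(10 + Y\right)\right) + Y = Y + Y^{2} + Y^{\frac{3}{2}} \left(-279 + Y\right) \left(10 + Y\right)$)
$- \frac{791402}{I{\left(814 \right)}} = - \frac{791402}{814 + 814^{2} + 814^{\frac{7}{2}} - 2790 \cdot 814^{\frac{3}{2}} - 269 \cdot 814^{\frac{5}{2}}} = - \frac{791402}{814 + 662596 + 539353144 \sqrt{814} - 2790 \cdot 814 \sqrt{814} - 269 \cdot 662596 \sqrt{814}} = - \frac{791402}{814 + 662596 + 539353144 \sqrt{814} - 2271060 \sqrt{814} - 178238324 \sqrt{814}} = - \frac{791402}{663410 + 358843760 \sqrt{814}}$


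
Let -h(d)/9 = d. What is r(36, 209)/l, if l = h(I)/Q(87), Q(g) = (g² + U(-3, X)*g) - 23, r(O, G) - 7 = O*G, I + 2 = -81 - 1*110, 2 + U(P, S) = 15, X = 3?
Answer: 65346487/1737 ≈ 37620.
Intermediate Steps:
U(P, S) = 13 (U(P, S) = -2 + 15 = 13)
I = -193 (I = -2 + (-81 - 1*110) = -2 + (-81 - 110) = -2 - 191 = -193)
r(O, G) = 7 + G*O (r(O, G) = 7 + O*G = 7 + G*O)
h(d) = -9*d
Q(g) = -23 + g² + 13*g (Q(g) = (g² + 13*g) - 23 = -23 + g² + 13*g)
l = 1737/8677 (l = (-9*(-193))/(-23 + 87² + 13*87) = 1737/(-23 + 7569 + 1131) = 1737/8677 ≈ 0.20018)
r(36, 209)/l = (7 + 209*36)/(1737/8677) = (7 + 7524)*(8677/1737) = 7531*(8677/1737) = 65346487/1737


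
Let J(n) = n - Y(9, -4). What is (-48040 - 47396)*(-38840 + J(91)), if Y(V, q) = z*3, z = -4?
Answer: 3696904332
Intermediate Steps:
Y(V, q) = -12 (Y(V, q) = -4*3 = -12)
J(n) = 12 + n (J(n) = n - 1*(-12) = n + 12 = 12 + n)
(-48040 - 47396)*(-38840 + J(91)) = (-48040 - 47396)*(-38840 + (12 + 91)) = -95436*(-38840 + 103) = -95436*(-38737) = 3696904332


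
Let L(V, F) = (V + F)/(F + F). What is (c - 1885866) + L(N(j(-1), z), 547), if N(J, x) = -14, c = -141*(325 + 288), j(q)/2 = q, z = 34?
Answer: -2157694573/1094 ≈ -1.9723e+6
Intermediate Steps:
j(q) = 2*q
c = -86433 (c = -141*613 = -86433)
L(V, F) = (F + V)/(2*F) (L(V, F) = (F + V)/((2*F)) = (F + V)*(1/(2*F)) = (F + V)/(2*F))
(c - 1885866) + L(N(j(-1), z), 547) = (-86433 - 1885866) + (½)*(547 - 14)/547 = -1972299 + (½)*(1/547)*533 = -1972299 + 533/1094 = -2157694573/1094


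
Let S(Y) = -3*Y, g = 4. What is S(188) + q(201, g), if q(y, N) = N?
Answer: -560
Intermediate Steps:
S(188) + q(201, g) = -3*188 + 4 = -564 + 4 = -560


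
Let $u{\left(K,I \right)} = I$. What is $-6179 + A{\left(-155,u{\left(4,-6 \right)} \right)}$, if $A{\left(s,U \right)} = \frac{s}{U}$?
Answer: $- \frac{36919}{6} \approx -6153.2$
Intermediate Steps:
$-6179 + A{\left(-155,u{\left(4,-6 \right)} \right)} = -6179 - \frac{155}{-6} = -6179 - - \frac{155}{6} = -6179 + \frac{155}{6} = - \frac{36919}{6}$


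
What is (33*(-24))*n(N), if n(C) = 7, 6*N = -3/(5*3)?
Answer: -5544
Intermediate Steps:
N = -1/30 (N = (-3/(5*3))/6 = (-3/15)/6 = (-3*1/15)/6 = (1/6)*(-1/5) = -1/30 ≈ -0.033333)
(33*(-24))*n(N) = (33*(-24))*7 = -792*7 = -5544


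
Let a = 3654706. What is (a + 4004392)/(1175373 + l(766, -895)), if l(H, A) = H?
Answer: 7659098/1176139 ≈ 6.5121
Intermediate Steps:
(a + 4004392)/(1175373 + l(766, -895)) = (3654706 + 4004392)/(1175373 + 766) = 7659098/1176139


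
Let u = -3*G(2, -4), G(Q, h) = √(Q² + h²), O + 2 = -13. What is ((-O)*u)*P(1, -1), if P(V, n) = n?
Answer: 90*√5 ≈ 201.25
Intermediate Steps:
O = -15 (O = -2 - 13 = -15)
u = -6*√5 (u = -3*√(2² + (-4)²) = -3*√(4 + 16) = -6*√5 ≈ -13.416)
((-O)*u)*P(1, -1) = ((-1*(-15))*(-6*√5))*(-1) = (15*(-6*√5))*(-1) = -90*√5*(-1) = 90*√5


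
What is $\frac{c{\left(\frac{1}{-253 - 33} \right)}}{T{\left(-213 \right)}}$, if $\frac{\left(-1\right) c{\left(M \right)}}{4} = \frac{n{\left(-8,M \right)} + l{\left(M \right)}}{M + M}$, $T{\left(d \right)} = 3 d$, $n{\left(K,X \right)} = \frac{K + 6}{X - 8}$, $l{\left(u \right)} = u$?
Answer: $- \frac{322606}{1462671} \approx -0.22056$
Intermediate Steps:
$n{\left(K,X \right)} = \frac{6 + K}{-8 + X}$
$c{\left(M \right)} = - \frac{2 \left(M - \frac{2}{-8 + M}\right)}{M}$ ($c{\left(M \right)} = - 4 \frac{\frac{6 - 8}{-8 + M} + M}{M + M} = - 4 \frac{\frac{1}{-8 + M} \left(-2\right) + M}{2 M} = - 4 \left(- \frac{2}{-8 + M} + M\right) \frac{1}{2 M} = - 4 \left(M - \frac{2}{-8 + M}\right) \frac{1}{2 M} = - 4 \frac{M - \frac{2}{-8 + M}}{2 M} = - \frac{2 \left(M - \frac{2}{-8 + M}\right)}{M}$)
$\frac{c{\left(\frac{1}{-253 - 33} \right)}}{T{\left(-213 \right)}} = \frac{2 \frac{1}{\frac{1}{-253 - 33}} \frac{1}{-8 + \frac{1}{-253 - 33}} \left(2 - \frac{-8 + \frac{1}{-253 - 33}}{-253 - 33}\right)}{3 \left(-213\right)} = \frac{2 \frac{1}{\frac{1}{-286}} \frac{1}{-8 + \frac{1}{-286}} \left(2 - \frac{-8 + \frac{1}{-286}}{-286}\right)}{-639} = \frac{2 \left(2 - - \frac{-8 - \frac{1}{286}}{286}\right)}{\left(- \frac{1}{286}\right) \left(-8 - \frac{1}{286}\right)} \left(- \frac{1}{639}\right) = 2 \left(-286\right) \frac{1}{- \frac{2289}{286}} \left(2 - \left(- \frac{1}{286}\right) \left(- \frac{2289}{286}\right)\right) \left(- \frac{1}{639}\right) = 2 \left(-286\right) \left(- \frac{286}{2289}\right) \left(2 - \frac{2289}{81796}\right) \left(- \frac{1}{639}\right) = 2 \left(-286\right) \left(- \frac{286}{2289}\right) \frac{161303}{81796} \left(- \frac{1}{639}\right) = \frac{322606}{2289} \left(- \frac{1}{639}\right) = - \frac{322606}{1462671}$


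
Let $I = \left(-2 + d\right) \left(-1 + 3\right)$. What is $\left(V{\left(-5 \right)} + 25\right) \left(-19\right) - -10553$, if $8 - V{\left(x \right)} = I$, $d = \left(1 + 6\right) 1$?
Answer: $10116$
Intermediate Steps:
$d = 7$ ($d = 7 \cdot 1 = 7$)
$I = 10$ ($I = \left(-2 + 7\right) \left(-1 + 3\right) = 5 \cdot 2 = 10$)
$V{\left(x \right)} = -2$ ($V{\left(x \right)} = 8 - 10 = -2$)
$\left(V{\left(-5 \right)} + 25\right) \left(-19\right) - -10553 = \left(-2 + 25\right) \left(-19\right) - -10553 = 23 \left(-19\right) + 10553 = -437 + 10553 = 10116$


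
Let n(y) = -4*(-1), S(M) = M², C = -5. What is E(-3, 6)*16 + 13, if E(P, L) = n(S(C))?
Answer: 77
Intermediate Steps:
n(y) = 4
E(P, L) = 4
E(-3, 6)*16 + 13 = 4*16 + 13 = 64 + 13 = 77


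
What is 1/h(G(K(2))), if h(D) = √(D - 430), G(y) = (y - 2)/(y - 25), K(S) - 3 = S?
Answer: -2*I*√43015/8603 ≈ -0.048216*I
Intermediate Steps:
K(S) = 3 + S
G(y) = (-2 + y)/(-25 + y)
h(D) = √(-430 + D)
1/h(G(K(2))) = 1/(√(-430 + (-2 + (3 + 2))/(-25 + (3 + 2)))) = 1/(√(-430 + (-2 + 5)/(-25 + 5))) = 1/(√(-430 + 3/(-20))) = 1/(√(-430 - 1/20*3)) = 1/(√(-430 - 3/20)) = 1/(√(-8603/20)) = 1/(I*√43015/10) = -2*I*√43015/8603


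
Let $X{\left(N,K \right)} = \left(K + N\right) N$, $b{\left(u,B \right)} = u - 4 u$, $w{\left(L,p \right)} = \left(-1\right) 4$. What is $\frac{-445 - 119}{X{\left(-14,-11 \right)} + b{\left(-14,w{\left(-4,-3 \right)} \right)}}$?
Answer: $- \frac{141}{98} \approx -1.4388$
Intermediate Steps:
$w{\left(L,p \right)} = -4$
$b{\left(u,B \right)} = - 3 u$
$X{\left(N,K \right)} = N \left(K + N\right)$
$\frac{-445 - 119}{X{\left(-14,-11 \right)} + b{\left(-14,w{\left(-4,-3 \right)} \right)}} = \frac{-445 - 119}{- 14 \left(-11 - 14\right) - -42} = - \frac{564}{\left(-14\right) \left(-25\right) + 42} = - \frac{564}{350 + 42} = - \frac{564}{392} = \left(-564\right) \frac{1}{392} = - \frac{141}{98}$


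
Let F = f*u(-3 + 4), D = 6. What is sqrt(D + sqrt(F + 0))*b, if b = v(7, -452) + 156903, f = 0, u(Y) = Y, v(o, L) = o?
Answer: 156910*sqrt(6) ≈ 3.8435e+5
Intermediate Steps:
b = 156910 (b = 7 + 156903 = 156910)
F = 0 (F = 0*(-3 + 4) = 0*1 = 0)
sqrt(D + sqrt(F + 0))*b = sqrt(6 + sqrt(0 + 0))*156910 = sqrt(6 + sqrt(0))*156910 = sqrt(6 + 0)*156910 = sqrt(6)*156910 = 156910*sqrt(6)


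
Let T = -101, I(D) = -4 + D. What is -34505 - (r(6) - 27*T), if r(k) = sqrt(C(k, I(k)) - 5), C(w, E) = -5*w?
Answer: -37232 - I*sqrt(35) ≈ -37232.0 - 5.9161*I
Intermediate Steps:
r(k) = sqrt(-5 - 5*k) (r(k) = sqrt(-5*k - 5) = sqrt(-5 - 5*k))
-34505 - (r(6) - 27*T) = -34505 - (sqrt(-5 - 5*6) - 27*(-101)) = -34505 - (sqrt(-5 - 30) + 2727) = -34505 - (sqrt(-35) + 2727) = -34505 - (I*sqrt(35) + 2727) = -34505 - (2727 + I*sqrt(35)) = -34505 + (-2727 - I*sqrt(35)) = -37232 - I*sqrt(35)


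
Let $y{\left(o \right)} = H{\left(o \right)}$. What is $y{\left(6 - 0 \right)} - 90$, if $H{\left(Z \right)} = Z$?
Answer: $-84$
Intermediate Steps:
$y{\left(o \right)} = o$
$y{\left(6 - 0 \right)} - 90 = \left(6 - 0\right) - 90 = \left(6 + 0\right) - 90 = 6 - 90 = -84$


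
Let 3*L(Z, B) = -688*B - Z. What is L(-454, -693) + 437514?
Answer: 1789780/3 ≈ 5.9659e+5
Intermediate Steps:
L(Z, B) = -688*B/3 - Z/3 (L(Z, B) = (-688*B - Z)/3 = (-Z - 688*B)/3 = -688*B/3 - Z/3)
L(-454, -693) + 437514 = (-688/3*(-693) - 1/3*(-454)) + 437514 = (158928 + 454/3) + 437514 = 477238/3 + 437514 = 1789780/3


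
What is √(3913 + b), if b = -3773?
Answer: 2*√35 ≈ 11.832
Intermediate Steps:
√(3913 + b) = √(3913 - 3773) = √140 = 2*√35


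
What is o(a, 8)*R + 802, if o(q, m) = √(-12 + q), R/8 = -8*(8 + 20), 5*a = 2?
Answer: 802 - 1792*I*√290/5 ≈ 802.0 - 6103.3*I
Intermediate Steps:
a = ⅖ (a = (⅕)*2 = ⅖ ≈ 0.40000)
R = -1792 (R = 8*(-8*(8 + 20)) = 8*(-8*28) = 8*(-224) = -1792)
o(a, 8)*R + 802 = √(-12 + ⅖)*(-1792) + 802 = √(-58/5)*(-1792) + 802 = (I*√290/5)*(-1792) + 802 = -1792*I*√290/5 + 802 = 802 - 1792*I*√290/5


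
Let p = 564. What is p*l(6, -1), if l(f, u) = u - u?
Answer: 0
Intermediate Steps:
l(f, u) = 0
p*l(6, -1) = 564*0 = 0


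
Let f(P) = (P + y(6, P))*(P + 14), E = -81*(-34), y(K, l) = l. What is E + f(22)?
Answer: 4338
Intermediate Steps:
E = 2754
f(P) = 2*P*(14 + P) (f(P) = (P + P)*(P + 14) = (2*P)*(14 + P) = 2*P*(14 + P))
E + f(22) = 2754 + 2*22*(14 + 22) = 2754 + 2*22*36 = 2754 + 1584 = 4338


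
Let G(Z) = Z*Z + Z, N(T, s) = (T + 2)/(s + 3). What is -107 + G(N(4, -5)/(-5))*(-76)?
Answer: -4499/25 ≈ -179.96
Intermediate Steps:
N(T, s) = (2 + T)/(3 + s)
G(Z) = Z + Z² (G(Z) = Z² + Z = Z + Z²)
-107 + G(N(4, -5)/(-5))*(-76) = -107 + ((((2 + 4)/(3 - 5))/(-5))*(1 + ((2 + 4)/(3 - 5))/(-5)))*(-76) = -107 + (((6/(-2))*(-⅕))*(1 + (6/(-2))*(-⅕)))*(-76) = -107 + ((-½*6*(-⅕))*(1 - ½*6*(-⅕)))*(-76) = -107 + ((-3*(-⅕))*(1 - 3*(-⅕)))*(-76) = -107 + (3*(1 + ⅗)/5)*(-76) = -107 + ((⅗)*(8/5))*(-76) = -107 + (24/25)*(-76) = -107 - 1824/25 = -4499/25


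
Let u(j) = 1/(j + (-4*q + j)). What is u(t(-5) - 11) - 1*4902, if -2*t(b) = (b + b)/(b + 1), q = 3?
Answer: -357848/73 ≈ -4902.0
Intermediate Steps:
t(b) = -b/(1 + b) (t(b) = -(b + b)/(2*(b + 1)) = -2*b/(2*(1 + b)) = -b/(1 + b))
u(j) = 1/(-12 + 2*j) (u(j) = 1/(j + (-4*3 + j)) = 1/(j + (-12 + j)) = 1/(-12 + 2*j))
u(t(-5) - 11) - 1*4902 = 1/(2*(-6 + (-1*(-5)/(1 - 5) - 11))) - 1*4902 = 1/(2*(-6 + (-1*(-5)/(-4) - 11))) - 4902 = 1/(2*(-6 + (-1*(-5)*(-1/4) - 11))) - 4902 = 1/(2*(-6 + (-5/4 - 11))) - 4902 = 1/(2*(-6 - 49/4)) - 4902 = 1/(2*(-73/4)) - 4902 = (1/2)*(-4/73) - 4902 = -2/73 - 4902 = -357848/73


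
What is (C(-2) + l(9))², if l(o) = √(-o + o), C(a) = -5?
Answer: 25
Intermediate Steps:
l(o) = 0 (l(o) = √0 = 0)
(C(-2) + l(9))² = (-5 + 0)² = (-5)² = 25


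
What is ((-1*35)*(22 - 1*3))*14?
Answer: -9310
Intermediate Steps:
((-1*35)*(22 - 1*3))*14 = -35*(22 - 3)*14 = -35*19*14 = -665*14 = -9310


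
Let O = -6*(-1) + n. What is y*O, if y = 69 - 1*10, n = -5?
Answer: 59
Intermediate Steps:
O = 1 (O = -6*(-1) - 5 = 6 - 5 = 1)
y = 59 (y = 69 - 10 = 59)
y*O = 59*1 = 59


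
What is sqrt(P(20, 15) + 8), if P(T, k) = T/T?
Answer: 3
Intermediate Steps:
P(T, k) = 1
sqrt(P(20, 15) + 8) = sqrt(1 + 8) = sqrt(9) = 3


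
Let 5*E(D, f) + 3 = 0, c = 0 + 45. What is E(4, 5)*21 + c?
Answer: 162/5 ≈ 32.400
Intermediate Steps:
c = 45
E(D, f) = -⅗ (E(D, f) = -⅗ + (⅕)*0 = -⅗ + 0 = -⅗)
E(4, 5)*21 + c = -⅗*21 + 45 = -63/5 + 45 = 162/5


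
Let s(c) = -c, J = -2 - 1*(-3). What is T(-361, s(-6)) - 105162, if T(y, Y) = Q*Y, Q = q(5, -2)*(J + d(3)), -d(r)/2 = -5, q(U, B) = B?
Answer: -105294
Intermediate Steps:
J = 1 (J = -2 + 3 = 1)
d(r) = 10 (d(r) = -2*(-5) = 10)
Q = -22 (Q = -2*(1 + 10) = -2*11 = -22)
T(y, Y) = -22*Y
T(-361, s(-6)) - 105162 = -(-22)*(-6) - 105162 = -22*6 - 105162 = -132 - 105162 = -105294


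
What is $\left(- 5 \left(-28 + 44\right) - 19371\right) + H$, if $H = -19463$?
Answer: $-38914$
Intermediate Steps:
$\left(- 5 \left(-28 + 44\right) - 19371\right) + H = \left(- 5 \left(-28 + 44\right) - 19371\right) - 19463 = \left(\left(-5\right) 16 - 19371\right) - 19463 = \left(-80 - 19371\right) - 19463 = -19451 - 19463 = -38914$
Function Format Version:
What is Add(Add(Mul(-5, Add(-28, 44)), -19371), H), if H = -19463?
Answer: -38914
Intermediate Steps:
Add(Add(Mul(-5, Add(-28, 44)), -19371), H) = Add(Add(Mul(-5, Add(-28, 44)), -19371), -19463) = Add(Add(Mul(-5, 16), -19371), -19463) = Add(Add(-80, -19371), -19463) = Add(-19451, -19463) = -38914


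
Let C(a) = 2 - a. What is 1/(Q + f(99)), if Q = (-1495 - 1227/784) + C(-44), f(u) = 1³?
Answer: -784/1136459 ≈ -0.00068986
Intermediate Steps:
f(u) = 1
Q = -1137243/784 (Q = (-1495 - 1227/784) + (2 - 1*(-44)) = (-1495 - 1227*1/784) + (2 + 44) = (-1495 - 1227/784) + 46 = -1173307/784 + 46 = -1137243/784 ≈ -1450.6)
1/(Q + f(99)) = 1/(-1137243/784 + 1) = 1/(-1136459/784) = -784/1136459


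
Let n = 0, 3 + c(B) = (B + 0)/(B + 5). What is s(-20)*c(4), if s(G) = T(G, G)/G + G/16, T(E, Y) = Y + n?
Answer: 23/36 ≈ 0.63889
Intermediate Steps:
c(B) = -3 + B/(5 + B) (c(B) = -3 + (B + 0)/(B + 5) = -3 + B/(5 + B))
T(E, Y) = Y (T(E, Y) = Y + 0 = Y)
s(G) = 1 + G/16 (s(G) = G/G + G/16 = 1 + G*(1/16) = 1 + G/16)
s(-20)*c(4) = (1 + (1/16)*(-20))*((-15 - 2*4)/(5 + 4)) = (1 - 5/4)*((-15 - 8)/9) = -(-23)/36 = -¼*(-23/9) = 23/36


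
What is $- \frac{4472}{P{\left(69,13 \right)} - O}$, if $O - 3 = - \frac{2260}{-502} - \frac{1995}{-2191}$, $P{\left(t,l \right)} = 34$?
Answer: $- \frac{87833434}{502557} \approx -174.77$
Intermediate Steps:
$O = \frac{660914}{78563}$ ($O = 3 - \left(- \frac{1130}{251} - \frac{285}{313}\right) = 3 - - \frac{425225}{78563} = 3 + \left(\frac{1130}{251} + \frac{285}{313}\right) = 3 + \frac{425225}{78563} = \frac{660914}{78563} \approx 8.4125$)
$- \frac{4472}{P{\left(69,13 \right)} - O} = - \frac{4472}{34 - \frac{660914}{78563}} = - \frac{4472}{\frac{2010228}{78563}} = \left(-4472\right) \frac{78563}{2010228} = - \frac{87833434}{502557}$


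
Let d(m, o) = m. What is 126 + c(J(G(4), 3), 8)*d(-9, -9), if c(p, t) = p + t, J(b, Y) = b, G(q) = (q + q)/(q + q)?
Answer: 45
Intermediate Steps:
G(q) = 1 (G(q) = (2*q)/((2*q)) = (2*q)*(1/(2*q)) = 1)
126 + c(J(G(4), 3), 8)*d(-9, -9) = 126 + (1 + 8)*(-9) = 126 + 9*(-9) = 126 - 81 = 45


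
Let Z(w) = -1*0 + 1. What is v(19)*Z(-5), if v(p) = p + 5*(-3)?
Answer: 4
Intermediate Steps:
Z(w) = 1 (Z(w) = 0 + 1 = 1)
v(p) = -15 + p (v(p) = p - 15 = -15 + p)
v(19)*Z(-5) = (-15 + 19)*1 = 4*1 = 4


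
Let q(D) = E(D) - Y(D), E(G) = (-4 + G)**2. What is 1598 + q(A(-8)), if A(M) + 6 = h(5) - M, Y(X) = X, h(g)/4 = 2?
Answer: 1624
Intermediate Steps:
h(g) = 8 (h(g) = 4*2 = 8)
A(M) = 2 - M (A(M) = -6 + (8 - M) = 2 - M)
q(D) = (-4 + D)**2 - D
1598 + q(A(-8)) = 1598 + ((-4 + (2 - 1*(-8)))**2 - (2 - 1*(-8))) = 1598 + ((-4 + (2 + 8))**2 - (2 + 8)) = 1598 + ((-4 + 10)**2 - 1*10) = 1598 + (6**2 - 10) = 1598 + (36 - 10) = 1598 + 26 = 1624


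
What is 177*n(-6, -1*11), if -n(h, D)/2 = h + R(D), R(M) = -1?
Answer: 2478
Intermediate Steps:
n(h, D) = 2 - 2*h (n(h, D) = -2*(h - 1) = -2*(-1 + h) = 2 - 2*h)
177*n(-6, -1*11) = 177*(2 - 2*(-6)) = 177*(2 + 12) = 177*14 = 2478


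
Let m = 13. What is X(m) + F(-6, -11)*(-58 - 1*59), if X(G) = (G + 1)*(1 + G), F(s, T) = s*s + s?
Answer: -3314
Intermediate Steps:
F(s, T) = s + s² (F(s, T) = s² + s = s + s²)
X(G) = (1 + G)² (X(G) = (1 + G)*(1 + G) = (1 + G)²)
X(m) + F(-6, -11)*(-58 - 1*59) = (1 + 13)² + (-6*(1 - 6))*(-58 - 1*59) = 14² + (-6*(-5))*(-58 - 59) = 196 + 30*(-117) = 196 - 3510 = -3314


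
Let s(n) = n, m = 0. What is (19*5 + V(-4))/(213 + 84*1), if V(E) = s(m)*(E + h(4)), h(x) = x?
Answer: 95/297 ≈ 0.31987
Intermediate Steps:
V(E) = 0 (V(E) = 0*(E + 4) = 0*(4 + E) = 0)
(19*5 + V(-4))/(213 + 84*1) = (19*5 + 0)/(213 + 84*1) = (95 + 0)/(213 + 84) = 95/297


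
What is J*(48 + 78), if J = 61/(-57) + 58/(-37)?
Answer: -233646/703 ≈ -332.36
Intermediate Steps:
J = -5563/2109 (J = 61*(-1/57) + 58*(-1/37) = -61/57 - 58/37 = -5563/2109 ≈ -2.6377)
J*(48 + 78) = -5563*(48 + 78)/2109 = -5563/2109*126 = -233646/703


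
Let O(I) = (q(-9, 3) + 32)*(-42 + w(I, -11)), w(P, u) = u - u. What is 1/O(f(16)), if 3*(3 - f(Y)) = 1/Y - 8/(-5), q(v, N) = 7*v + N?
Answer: 1/1176 ≈ 0.00085034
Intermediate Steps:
q(v, N) = N + 7*v
w(P, u) = 0
f(Y) = 37/15 - 1/(3*Y) (f(Y) = 3 - (1/Y - 8/(-5))/3 = 3 - (1/Y - 8*(-⅕))/3 = 3 - (1/Y + 8/5)/3 = 3 - (8/5 + 1/Y)/3 = 3 + (-8/15 - 1/(3*Y)) = 37/15 - 1/(3*Y))
O(I) = 1176 (O(I) = ((3 + 7*(-9)) + 32)*(-42 + 0) = ((3 - 63) + 32)*(-42) = (-60 + 32)*(-42) = -28*(-42) = 1176)
1/O(f(16)) = 1/1176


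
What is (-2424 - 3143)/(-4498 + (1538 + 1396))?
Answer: 5567/1564 ≈ 3.5595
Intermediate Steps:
(-2424 - 3143)/(-4498 + (1538 + 1396)) = -5567/(-4498 + 2934) = -5567/(-1564) = -5567*(-1/1564) = 5567/1564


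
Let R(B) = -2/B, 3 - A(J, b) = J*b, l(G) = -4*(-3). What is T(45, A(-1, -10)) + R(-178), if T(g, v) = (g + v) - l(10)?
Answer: 2315/89 ≈ 26.011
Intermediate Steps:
l(G) = 12
A(J, b) = 3 - J*b
T(g, v) = -12 + g + v (T(g, v) = (g + v) - 1*12 = (g + v) - 12 = -12 + g + v)
T(45, A(-1, -10)) + R(-178) = (-12 + 45 + (3 - 1*(-1)*(-10))) - 2/(-178) = (-12 + 45 + (3 - 10)) - 2*(-1/178) = (-12 + 45 - 7) + 1/89 = 26 + 1/89 = 2315/89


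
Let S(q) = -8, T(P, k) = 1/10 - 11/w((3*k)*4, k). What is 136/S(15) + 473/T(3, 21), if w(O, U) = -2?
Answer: 1889/28 ≈ 67.464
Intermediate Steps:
T(P, k) = 28/5 (T(P, k) = 1/10 - 11/(-2) = 1*(⅒) - 11*(-½) = ⅒ + 11/2 = 28/5)
136/S(15) + 473/T(3, 21) = 136/(-8) + 473/(28/5) = 136*(-⅛) + 473*(5/28) = -17 + 2365/28 = 1889/28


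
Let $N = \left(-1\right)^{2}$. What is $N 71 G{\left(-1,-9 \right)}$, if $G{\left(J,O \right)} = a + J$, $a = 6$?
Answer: $355$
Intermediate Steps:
$G{\left(J,O \right)} = 6 + J$
$N = 1$
$N 71 G{\left(-1,-9 \right)} = 1 \cdot 71 \left(6 - 1\right) = 71 \cdot 5 = 355$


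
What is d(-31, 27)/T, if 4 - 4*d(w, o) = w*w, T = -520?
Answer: 957/2080 ≈ 0.46010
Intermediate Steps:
d(w, o) = 1 - w**2/4 (d(w, o) = 1 - w*w/4 = 1 - w**2/4)
d(-31, 27)/T = (1 - 1/4*(-31)**2)/(-520) = (1 - 1/4*961)*(-1/520) = (1 - 961/4)*(-1/520) = -957/4*(-1/520) = 957/2080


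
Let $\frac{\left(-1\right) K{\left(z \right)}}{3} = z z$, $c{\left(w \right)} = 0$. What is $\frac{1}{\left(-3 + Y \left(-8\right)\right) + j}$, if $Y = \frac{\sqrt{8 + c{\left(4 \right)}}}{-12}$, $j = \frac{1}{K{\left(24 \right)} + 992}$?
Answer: $- \frac{14632416}{26582857} - \frac{6500352 \sqrt{2}}{26582857} \approx -0.89627$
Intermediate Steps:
$K{\left(z \right)} = - 3 z^{2}$ ($K{\left(z \right)} = - 3 z z = - 3 z^{2}$)
$j = - \frac{1}{736}$ ($j = \frac{1}{- 3 \cdot 24^{2} + 992} = \frac{1}{\left(-3\right) 576 + 992} = \frac{1}{-1728 + 992} = \frac{1}{-736} = - \frac{1}{736} \approx -0.0013587$)
$Y = - \frac{\sqrt{2}}{6}$ ($Y = \frac{\sqrt{8 + 0}}{-12} = \sqrt{8} \left(- \frac{1}{12}\right) = 2 \sqrt{2} \left(- \frac{1}{12}\right) = - \frac{\sqrt{2}}{6} \approx -0.2357$)
$\frac{1}{\left(-3 + Y \left(-8\right)\right) + j} = \frac{1}{\left(-3 + - \frac{\sqrt{2}}{6} \left(-8\right)\right) - \frac{1}{736}} = \frac{1}{\left(-3 + \frac{4 \sqrt{2}}{3}\right) - \frac{1}{736}} = \frac{1}{- \frac{2209}{736} + \frac{4 \sqrt{2}}{3}}$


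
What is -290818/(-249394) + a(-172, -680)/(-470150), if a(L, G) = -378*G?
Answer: 3631192447/5862629455 ≈ 0.61938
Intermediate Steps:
-290818/(-249394) + a(-172, -680)/(-470150) = -290818/(-249394) - 378*(-680)/(-470150) = -290818*(-1/249394) + 257040*(-1/470150) = 145409/124697 - 25704/47015 = 3631192447/5862629455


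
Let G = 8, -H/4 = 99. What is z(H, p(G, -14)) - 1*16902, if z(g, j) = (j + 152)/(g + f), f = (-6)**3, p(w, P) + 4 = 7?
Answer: -10344179/612 ≈ -16902.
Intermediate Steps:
H = -396 (H = -4*99 = -396)
p(w, P) = 3 (p(w, P) = -4 + 7 = 3)
f = -216
z(g, j) = (152 + j)/(-216 + g) (z(g, j) = (j + 152)/(g - 216) = (152 + j)/(-216 + g))
z(H, p(G, -14)) - 1*16902 = (152 + 3)/(-216 - 396) - 1*16902 = 155/(-612) - 16902 = -1/612*155 - 16902 = -155/612 - 16902 = -10344179/612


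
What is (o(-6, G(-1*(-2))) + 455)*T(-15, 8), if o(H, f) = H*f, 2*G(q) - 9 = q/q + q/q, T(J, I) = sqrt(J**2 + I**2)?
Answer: 7174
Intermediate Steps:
T(J, I) = sqrt(I**2 + J**2)
G(q) = 11/2 (G(q) = 9/2 + (q/q + q/q)/2 = 9/2 + (1 + 1)/2 = 9/2 + (1/2)*2 = 9/2 + 1 = 11/2)
(o(-6, G(-1*(-2))) + 455)*T(-15, 8) = (-6*11/2 + 455)*sqrt(8**2 + (-15)**2) = (-33 + 455)*sqrt(64 + 225) = 422*sqrt(289) = 422*17 = 7174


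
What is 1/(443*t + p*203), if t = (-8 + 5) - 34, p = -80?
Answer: -1/32631 ≈ -3.0646e-5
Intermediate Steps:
t = -37 (t = -3 - 34 = -37)
1/(443*t + p*203) = 1/(443*(-37) - 80*203) = 1/(-16391 - 16240) = 1/(-32631) = -1/32631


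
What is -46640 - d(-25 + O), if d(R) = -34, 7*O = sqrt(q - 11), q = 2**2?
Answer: -46606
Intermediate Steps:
q = 4
O = I*sqrt(7)/7 (O = sqrt(4 - 11)/7 = sqrt(-7)/7 = (I*sqrt(7))/7 = I*sqrt(7)/7 ≈ 0.37796*I)
-46640 - d(-25 + O) = -46640 - 1*(-34) = -46640 + 34 = -46606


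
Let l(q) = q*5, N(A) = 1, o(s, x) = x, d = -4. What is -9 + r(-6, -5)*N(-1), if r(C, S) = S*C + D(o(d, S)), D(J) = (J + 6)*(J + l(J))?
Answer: -9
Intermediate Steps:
l(q) = 5*q
D(J) = 6*J*(6 + J) (D(J) = (J + 6)*(J + 5*J) = (6 + J)*(6*J) = 6*J*(6 + J))
r(C, S) = C*S + 6*S*(6 + S) (r(C, S) = S*C + 6*S*(6 + S) = C*S + 6*S*(6 + S))
-9 + r(-6, -5)*N(-1) = -9 - 5*(36 - 6 + 6*(-5))*1 = -9 - 5*(36 - 6 - 30)*1 = -9 - 5*0*1 = -9 + 0*1 = -9 + 0 = -9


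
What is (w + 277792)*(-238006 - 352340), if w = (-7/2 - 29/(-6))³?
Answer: -491984386112/3 ≈ -1.6399e+11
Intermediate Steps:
w = 64/27 (w = (-7*½ - 29*(-⅙))³ = (-7/2 + 29/6)³ = (4/3)³ = 64/27 ≈ 2.3704)
(w + 277792)*(-238006 - 352340) = (64/27 + 277792)*(-238006 - 352340) = (7500448/27)*(-590346) = -491984386112/3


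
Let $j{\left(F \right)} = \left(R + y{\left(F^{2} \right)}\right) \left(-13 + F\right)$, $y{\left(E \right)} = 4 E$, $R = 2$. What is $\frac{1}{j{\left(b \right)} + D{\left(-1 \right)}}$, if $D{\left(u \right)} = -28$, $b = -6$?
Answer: $- \frac{1}{2802} \approx -0.00035689$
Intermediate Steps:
$j{\left(F \right)} = \left(-13 + F\right) \left(2 + 4 F^{2}\right)$ ($j{\left(F \right)} = \left(2 + 4 F^{2}\right) \left(-13 + F\right) = \left(-13 + F\right) \left(2 + 4 F^{2}\right)$)
$\frac{1}{j{\left(b \right)} + D{\left(-1 \right)}} = \frac{1}{\left(-26 - 52 \left(-6\right)^{2} + 2 \left(-6\right) + 4 \left(-6\right)^{3}\right) - 28} = \frac{1}{\left(-26 - 1872 - 12 + 4 \left(-216\right)\right) - 28} = \frac{1}{\left(-26 - 1872 - 12 - 864\right) - 28} = \frac{1}{-2774 - 28} = \frac{1}{-2802} = - \frac{1}{2802}$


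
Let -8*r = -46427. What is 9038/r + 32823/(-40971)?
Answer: 68499703/90579077 ≈ 0.75624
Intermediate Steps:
r = 46427/8 (r = -1/8*(-46427) = 46427/8 ≈ 5803.4)
9038/r + 32823/(-40971) = 9038/(46427/8) + 32823/(-40971) = 9038*(8/46427) + 32823*(-1/40971) = 72304/46427 - 1563/1951 = 68499703/90579077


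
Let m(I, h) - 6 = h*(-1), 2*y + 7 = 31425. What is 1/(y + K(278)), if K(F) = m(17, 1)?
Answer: 1/15714 ≈ 6.3638e-5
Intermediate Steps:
y = 15709 (y = -7/2 + (½)*31425 = -7/2 + 31425/2 = 15709)
m(I, h) = 6 - h (m(I, h) = 6 + h*(-1) = 6 - h)
K(F) = 5 (K(F) = 6 - 1*1 = 6 - 1 = 5)
1/(y + K(278)) = 1/(15709 + 5) = 1/15714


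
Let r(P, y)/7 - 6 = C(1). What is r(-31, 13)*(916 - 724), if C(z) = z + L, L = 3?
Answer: 13440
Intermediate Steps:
C(z) = 3 + z (C(z) = z + 3 = 3 + z)
r(P, y) = 70 (r(P, y) = 42 + 7*(3 + 1) = 42 + 7*4 = 42 + 28 = 70)
r(-31, 13)*(916 - 724) = 70*(916 - 724) = 70*192 = 13440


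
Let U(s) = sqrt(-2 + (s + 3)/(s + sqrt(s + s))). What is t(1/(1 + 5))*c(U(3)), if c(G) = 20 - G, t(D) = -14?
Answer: -280 + 14*I*2**(3/4)*3**(1/4)/sqrt(3 + sqrt(6)) ≈ -280.0 + 13.274*I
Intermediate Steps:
U(s) = sqrt(-2 + (3 + s)/(s + sqrt(2)*sqrt(s))) (U(s) = sqrt(-2 + (3 + s)/(s + sqrt(2*s))) = sqrt(-2 + (3 + s)/(s + sqrt(2)*sqrt(s))))
t(1/(1 + 5))*c(U(3)) = -14*(20 - sqrt((3 - 1*3 - 2*sqrt(2)*sqrt(3))/(3 + sqrt(2)*sqrt(3)))) = -14*(20 - sqrt((3 - 3 - 2*sqrt(6))/(3 + sqrt(6)))) = -14*(20 - sqrt((-2*sqrt(6))/(3 + sqrt(6)))) = -14*(20 - sqrt(-2*sqrt(6)/(3 + sqrt(6)))) = -14*(20 - I*2**(3/4)*3**(1/4)/sqrt(3 + sqrt(6))) = -280 + 14*I*2**(3/4)*3**(1/4)/sqrt(3 + sqrt(6))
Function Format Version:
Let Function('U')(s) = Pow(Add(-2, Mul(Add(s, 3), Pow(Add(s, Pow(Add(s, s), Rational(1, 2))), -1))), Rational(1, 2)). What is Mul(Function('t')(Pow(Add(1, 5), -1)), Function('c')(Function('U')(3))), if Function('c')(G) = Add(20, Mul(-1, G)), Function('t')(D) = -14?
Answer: Add(-280, Mul(14, I, Pow(2, Rational(3, 4)), Pow(3, Rational(1, 4)), Pow(Add(3, Pow(6, Rational(1, 2))), Rational(-1, 2)))) ≈ Add(-280.00, Mul(13.274, I))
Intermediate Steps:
Function('U')(s) = Pow(Add(-2, Mul(Pow(Add(s, Mul(Pow(2, Rational(1, 2)), Pow(s, Rational(1, 2)))), -1), Add(3, s))), Rational(1, 2)) (Function('U')(s) = Pow(Add(-2, Mul(Add(3, s), Pow(Add(s, Pow(Mul(2, s), Rational(1, 2))), -1))), Rational(1, 2)) = Pow(Add(-2, Mul(Add(3, s), Pow(Add(s, Mul(Pow(2, Rational(1, 2)), Pow(s, Rational(1, 2)))), -1))), Rational(1, 2)) = Pow(Add(-2, Mul(Pow(Add(s, Mul(Pow(2, Rational(1, 2)), Pow(s, Rational(1, 2)))), -1), Add(3, s))), Rational(1, 2)))
Mul(Function('t')(Pow(Add(1, 5), -1)), Function('c')(Function('U')(3))) = Mul(-14, Add(20, Mul(-1, Pow(Mul(Pow(Add(3, Mul(Pow(2, Rational(1, 2)), Pow(3, Rational(1, 2)))), -1), Add(3, Mul(-1, 3), Mul(-2, Pow(2, Rational(1, 2)), Pow(3, Rational(1, 2))))), Rational(1, 2))))) = Mul(-14, Add(20, Mul(-1, Pow(Mul(Pow(Add(3, Pow(6, Rational(1, 2))), -1), Add(3, -3, Mul(-2, Pow(6, Rational(1, 2))))), Rational(1, 2))))) = Mul(-14, Add(20, Mul(-1, Pow(Mul(Pow(Add(3, Pow(6, Rational(1, 2))), -1), Mul(-2, Pow(6, Rational(1, 2)))), Rational(1, 2))))) = Mul(-14, Add(20, Mul(-1, Pow(Mul(-2, Pow(6, Rational(1, 2)), Pow(Add(3, Pow(6, Rational(1, 2))), -1)), Rational(1, 2))))) = Mul(-14, Add(20, Mul(-1, Mul(I, Pow(2, Rational(3, 4)), Pow(3, Rational(1, 4)), Pow(Add(3, Pow(6, Rational(1, 2))), Rational(-1, 2)))))) = Mul(-14, Add(20, Mul(-1, I, Pow(2, Rational(3, 4)), Pow(3, Rational(1, 4)), Pow(Add(3, Pow(6, Rational(1, 2))), Rational(-1, 2))))) = Add(-280, Mul(14, I, Pow(2, Rational(3, 4)), Pow(3, Rational(1, 4)), Pow(Add(3, Pow(6, Rational(1, 2))), Rational(-1, 2))))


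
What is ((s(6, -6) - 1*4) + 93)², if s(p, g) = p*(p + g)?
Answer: 7921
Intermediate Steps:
s(p, g) = p*(g + p)
((s(6, -6) - 1*4) + 93)² = ((6*(-6 + 6) - 1*4) + 93)² = ((6*0 - 4) + 93)² = ((0 - 4) + 93)² = (-4 + 93)² = 89² = 7921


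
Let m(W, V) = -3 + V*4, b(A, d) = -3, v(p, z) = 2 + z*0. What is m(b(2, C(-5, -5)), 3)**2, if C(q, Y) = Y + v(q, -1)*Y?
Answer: 81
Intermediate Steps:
v(p, z) = 2 (v(p, z) = 2 + 0 = 2)
C(q, Y) = 3*Y (C(q, Y) = Y + 2*Y = 3*Y)
m(W, V) = -3 + 4*V
m(b(2, C(-5, -5)), 3)**2 = (-3 + 4*3)**2 = (-3 + 12)**2 = 9**2 = 81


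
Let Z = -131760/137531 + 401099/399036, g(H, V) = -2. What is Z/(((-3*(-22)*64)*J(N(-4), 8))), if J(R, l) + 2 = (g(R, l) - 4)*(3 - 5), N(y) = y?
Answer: 2586563209/2318123601699840 ≈ 1.1158e-6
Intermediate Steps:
J(R, l) = 10 (J(R, l) = -2 + (-2 - 4)*(3 - 5) = -2 - 6*(-2) = -2 + 12 = 10)
Z = 2586563209/54879820116 (Z = -131760*1/137531 + 401099*(1/399036) = -131760/137531 + 401099/399036 = 2586563209/54879820116 ≈ 0.047131)
Z/(((-3*(-22)*64)*J(N(-4), 8))) = 2586563209/(54879820116*(((-3*(-22)*64)*10))) = 2586563209/(54879820116*(((66*64)*10))) = 2586563209/(54879820116*((4224*10))) = (2586563209/54879820116)/42240 = (2586563209/54879820116)*(1/42240) = 2586563209/2318123601699840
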